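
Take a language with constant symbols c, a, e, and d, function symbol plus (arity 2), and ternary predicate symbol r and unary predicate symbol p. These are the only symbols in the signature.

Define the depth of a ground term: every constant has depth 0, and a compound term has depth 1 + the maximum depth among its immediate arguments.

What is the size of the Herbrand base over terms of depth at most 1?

8020

First count ground terms of depth ≤ 1.
If N_k denotes the number of depth-≤k ground terms, the 4 constants give N_0 = 4, and each function symbol of arity r contributes N_{k-1}^r new terms at level k: N_k = 4 + N_{k-1}^2.
N_0 = 4
N_1 = 4 + 4^2 = 20
So |H| = 20.
Ground atoms are formed by filling each argument slot of a predicate with a term from H, so an r-ary predicate gives |H|^r atoms:
  r: 20^3 = 8000;  p: 20
Total ground atoms: 8000 + 20 = 8020.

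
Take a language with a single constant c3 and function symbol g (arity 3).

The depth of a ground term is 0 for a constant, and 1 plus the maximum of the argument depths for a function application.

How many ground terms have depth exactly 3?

Let N_k = |{terms of depth ≤ k}|. Then N_0 = 1 and N_k = 1 + N_{k-1}^3 for k ≥ 1 (one summand per function symbol, arity giving the exponent).
N_0 = 1
N_1 = 1 + 1^3 = 2
N_2 = 1 + 2^3 = 9
N_3 = 1 + 9^3 = 730
Terms of depth exactly 3: N_3 − N_2 = 730 − 9 = 721.

721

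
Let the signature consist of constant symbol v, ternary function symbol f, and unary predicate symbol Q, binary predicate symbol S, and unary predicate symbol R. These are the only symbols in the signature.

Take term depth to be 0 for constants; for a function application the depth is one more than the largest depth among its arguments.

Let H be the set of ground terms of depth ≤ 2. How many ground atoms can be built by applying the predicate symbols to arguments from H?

First count ground terms of depth ≤ 2.
If N_k denotes the number of depth-≤k ground terms, the 1 constant gives N_0 = 1, and each function symbol of arity r contributes N_{k-1}^r new terms at level k: N_k = 1 + N_{k-1}^3.
N_0 = 1
N_1 = 1 + 1^3 = 2
N_2 = 1 + 2^3 = 9
Explicitly: v, f(v, v, v), f(v, v, f(v, v, v)), f(v, f(v, v, v), v), f(v, f(v, v, v), f(v, v, v)), f(f(v, v, v), v, v), f(f(v, v, v), v, f(v, v, v)), f(f(v, v, v), f(v, v, v), v), f(f(v, v, v), f(v, v, v), f(v, v, v)).
So |H| = 9.
For each predicate symbol, the number of ground atoms is |H| raised to its arity; summing:
  Q: 9;  S: 9^2 = 81;  R: 9
Total ground atoms: 9 + 81 + 9 = 99.

99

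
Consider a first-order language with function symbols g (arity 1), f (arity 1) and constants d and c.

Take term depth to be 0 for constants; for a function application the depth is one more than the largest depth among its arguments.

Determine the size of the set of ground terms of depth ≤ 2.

14

Write N_k for the number of ground terms of depth ≤ k. A term of depth ≤ k is either a constant or a function symbol applied to arguments of depth ≤ k−1, so N_k = 2 + N_{k-1} + N_{k-1}.
N_0 = 2
N_1 = 2 + 2 + 2 = 6
N_2 = 2 + 6 + 6 = 14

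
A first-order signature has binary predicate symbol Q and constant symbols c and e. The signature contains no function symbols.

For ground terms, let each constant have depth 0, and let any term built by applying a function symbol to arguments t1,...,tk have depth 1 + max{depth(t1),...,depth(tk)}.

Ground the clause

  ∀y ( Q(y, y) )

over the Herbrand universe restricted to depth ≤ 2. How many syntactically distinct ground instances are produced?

2

Ground terms of depth ≤ 2:
  With no function symbols every ground term is a constant, so there are exactly 2 ground terms at every depth bound.
  N_0 = 2
  N_1 = 2
  N_2 = 2
  Explicitly: c, e.
So there are 2 ground terms available for substitution.
There is 1 variable to instantiate (y),  occurring in at least one literal, so different choices give different ground instances.
Number of ground instances = 2.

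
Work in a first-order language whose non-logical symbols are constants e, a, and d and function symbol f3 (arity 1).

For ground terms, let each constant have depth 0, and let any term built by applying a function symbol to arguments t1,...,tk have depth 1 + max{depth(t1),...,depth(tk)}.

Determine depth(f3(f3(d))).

depth(f3(d)) = 1 + depth(d) = 1 + 0 = 1
depth(f3(f3(d))) = 1 + depth(f3(d)) = 1 + 1 = 2

2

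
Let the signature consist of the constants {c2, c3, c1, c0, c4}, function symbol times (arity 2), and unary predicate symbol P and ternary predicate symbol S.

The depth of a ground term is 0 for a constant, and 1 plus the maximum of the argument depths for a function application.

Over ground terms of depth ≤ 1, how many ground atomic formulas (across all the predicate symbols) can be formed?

First count ground terms of depth ≤ 1.
Let N_k count ground terms of depth at most k. Each non-constant term of depth ≤ k is some function symbol applied to depth-≤(k−1) arguments, giving N_k = 5 + N_{k-1}^2.
N_0 = 5
N_1 = 5 + 5^2 = 30
So |H| = 30.
Each predicate of arity r yields |H|^r ground atoms (one per choice of an r-tuple from H):
  P: 30;  S: 30^3 = 27000
Total ground atoms: 30 + 27000 = 27030.

27030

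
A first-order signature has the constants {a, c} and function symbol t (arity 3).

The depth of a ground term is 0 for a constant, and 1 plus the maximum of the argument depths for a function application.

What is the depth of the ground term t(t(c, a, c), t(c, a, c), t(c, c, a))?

depth(t(c, a, c)) = 1 + max(0, 0, 0) = 1
depth(t(c, c, a)) = 1 + max(0, 0, 0) = 1
depth(t(t(c, a, c), t(c, a, c), t(c, c, a))) = 1 + max(1, 1, 1) = 2

2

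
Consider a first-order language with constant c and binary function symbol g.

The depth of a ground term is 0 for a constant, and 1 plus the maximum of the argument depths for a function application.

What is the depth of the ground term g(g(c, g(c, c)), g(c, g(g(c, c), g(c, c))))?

4

depth(g(c, c)) = 1 + max(0, 0) = 1
depth(g(c, g(c, c))) = 1 + max(0, 1) = 2
depth(g(g(c, c), g(c, c))) = 1 + max(1, 1) = 2
depth(g(c, g(g(c, c), g(c, c)))) = 1 + max(0, 2) = 3
depth(g(g(c, g(c, c)), g(c, g(g(c, c), g(c, c))))) = 1 + max(2, 3) = 4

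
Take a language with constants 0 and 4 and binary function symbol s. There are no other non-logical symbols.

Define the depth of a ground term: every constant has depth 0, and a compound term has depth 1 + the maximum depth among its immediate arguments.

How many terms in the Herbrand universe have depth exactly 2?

Let N_k = |{terms of depth ≤ k}|. Then N_0 = 2 and N_k = 2 + N_{k-1}^2 for k ≥ 1 (one summand per function symbol, arity giving the exponent).
N_0 = 2
N_1 = 2 + 2^2 = 6
N_2 = 2 + 6^2 = 38
Terms of depth exactly 2: N_2 − N_1 = 38 − 6 = 32.

32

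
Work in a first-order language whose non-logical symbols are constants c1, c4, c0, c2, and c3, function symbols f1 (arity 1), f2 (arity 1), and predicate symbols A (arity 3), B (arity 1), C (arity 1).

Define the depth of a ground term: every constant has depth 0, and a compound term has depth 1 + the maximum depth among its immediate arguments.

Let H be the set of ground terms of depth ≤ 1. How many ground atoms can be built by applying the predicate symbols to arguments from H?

First count ground terms of depth ≤ 1.
Let N_k = |{terms of depth ≤ k}|. Then N_0 = 5 and N_k = 5 + N_{k-1} + N_{k-1} for k ≥ 1 (one summand per function symbol, arity giving the exponent).
N_0 = 5
N_1 = 5 + 5 + 5 = 15
So |H| = 15.
Ground atoms are formed by filling each argument slot of a predicate with a term from H, so an r-ary predicate gives |H|^r atoms:
  A: 15^3 = 3375;  B: 15;  C: 15
Total ground atoms: 3375 + 15 + 15 = 3405.

3405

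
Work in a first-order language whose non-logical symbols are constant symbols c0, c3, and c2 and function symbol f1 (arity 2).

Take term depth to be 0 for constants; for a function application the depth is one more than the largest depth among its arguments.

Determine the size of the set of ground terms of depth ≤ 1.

12

Count level by level. With function symbols f1/2, the terms of depth ≤ k are the 3 constants together with each function applied to depth-≤(k−1) tuples, so N_k = 3 + N_{k-1}^2.
N_0 = 3
N_1 = 3 + 3^2 = 12
Explicitly: c0, c3, c2, f1(c0, c0), f1(c0, c3), f1(c0, c2), f1(c3, c0), f1(c3, c3), f1(c3, c2), f1(c2, c0), f1(c2, c3), f1(c2, c2).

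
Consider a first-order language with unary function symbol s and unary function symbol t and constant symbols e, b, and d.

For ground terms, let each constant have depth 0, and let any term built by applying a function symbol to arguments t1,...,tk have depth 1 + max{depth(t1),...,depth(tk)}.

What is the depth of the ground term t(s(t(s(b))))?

depth(s(b)) = 1 + depth(b) = 1 + 0 = 1
depth(t(s(b))) = 1 + depth(s(b)) = 1 + 1 = 2
depth(s(t(s(b)))) = 1 + depth(t(s(b))) = 1 + 2 = 3
depth(t(s(t(s(b))))) = 1 + depth(s(t(s(b)))) = 1 + 3 = 4

4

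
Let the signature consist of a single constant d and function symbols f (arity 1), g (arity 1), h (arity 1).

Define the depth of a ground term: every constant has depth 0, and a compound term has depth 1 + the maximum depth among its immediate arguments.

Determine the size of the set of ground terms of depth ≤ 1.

4

Let N_k count ground terms of depth at most k. Each non-constant term of depth ≤ k is some function symbol applied to depth-≤(k−1) arguments, giving N_k = 1 + N_{k-1} + N_{k-1} + N_{k-1}.
N_0 = 1
N_1 = 1 + 1 + 1 + 1 = 4
Explicitly: d, f(d), g(d), h(d).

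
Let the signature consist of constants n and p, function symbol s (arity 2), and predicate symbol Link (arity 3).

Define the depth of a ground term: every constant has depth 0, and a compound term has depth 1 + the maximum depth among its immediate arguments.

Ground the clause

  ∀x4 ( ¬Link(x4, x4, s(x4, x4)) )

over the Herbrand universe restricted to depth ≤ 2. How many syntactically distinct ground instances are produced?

Ground terms of depth ≤ 2:
  If N_k denotes the number of depth-≤k ground terms, the 2 constants give N_0 = 2, and each function symbol of arity r contributes N_{k-1}^r new terms at level k: N_k = 2 + N_{k-1}^2.
  N_0 = 2
  N_1 = 2 + 2^2 = 6
  N_2 = 2 + 6^2 = 38
So there are 38 ground terms available for substitution.
The clause has 1 distinct variable (x4), which appears in the body. In the free term algebra distinct substitutions yield syntactically distinct ground instances.
Number of ground instances = 38.

38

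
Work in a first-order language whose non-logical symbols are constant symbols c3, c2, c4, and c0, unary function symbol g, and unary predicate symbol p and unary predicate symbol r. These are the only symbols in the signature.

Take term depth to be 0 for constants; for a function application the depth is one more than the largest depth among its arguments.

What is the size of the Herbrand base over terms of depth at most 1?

First count ground terms of depth ≤ 1.
Count level by level. With function symbols g/1, the terms of depth ≤ k are the 4 constants together with each function applied to depth-≤(k−1) tuples, so N_k = 4 + N_{k-1}.
N_0 = 4
N_1 = 4 + 4 = 8
So |H| = 8.
Ground atoms are formed by filling each argument slot of a predicate with a term from H, so an r-ary predicate gives |H|^r atoms:
  p: 8;  r: 8
Total ground atoms: 8 + 8 = 16.

16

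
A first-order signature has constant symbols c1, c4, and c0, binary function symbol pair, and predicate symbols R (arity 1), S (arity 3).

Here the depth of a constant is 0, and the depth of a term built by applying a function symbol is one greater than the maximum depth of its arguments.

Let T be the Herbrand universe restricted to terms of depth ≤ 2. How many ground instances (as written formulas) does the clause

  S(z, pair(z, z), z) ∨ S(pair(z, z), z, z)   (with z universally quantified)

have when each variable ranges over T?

147

Ground terms of depth ≤ 2:
  Count level by level. With function symbols pair/2, the terms of depth ≤ k are the 3 constants together with each function applied to depth-≤(k−1) tuples, so N_k = 3 + N_{k-1}^2.
  N_0 = 3
  N_1 = 3 + 3^2 = 12
  N_2 = 3 + 12^2 = 147
So there are 147 ground terms available for substitution.
The variable z ranges independently over the available ground terms, and distinct assignments produce distinct instances.
Number of ground instances = 147.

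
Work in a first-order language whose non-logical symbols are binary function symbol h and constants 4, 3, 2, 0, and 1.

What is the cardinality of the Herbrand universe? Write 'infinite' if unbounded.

The signature has at least one function symbol (h, arity 2) and at least one constant (4).
Iterating h gives infinitely many distinct ground terms: 4, h(4, 4), h(h(4, 4), h(4, 4)), ...
So the Herbrand universe is infinite.

infinite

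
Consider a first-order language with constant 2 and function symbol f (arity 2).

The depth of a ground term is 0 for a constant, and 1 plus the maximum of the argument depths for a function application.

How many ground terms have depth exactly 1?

1

If N_k denotes the number of depth-≤k ground terms, the 1 constant gives N_0 = 1, and each function symbol of arity r contributes N_{k-1}^r new terms at level k: N_k = 1 + N_{k-1}^2.
N_0 = 1
N_1 = 1 + 1^2 = 2
Terms of depth exactly 1: N_1 − N_0 = 2 − 1 = 1.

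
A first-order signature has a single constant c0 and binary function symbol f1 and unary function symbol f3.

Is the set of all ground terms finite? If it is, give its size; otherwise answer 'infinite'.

infinite

The signature has at least one function symbol (f1, arity 2) and at least one constant (c0).
Iterating f1 gives infinitely many distinct ground terms: c0, f1(c0, c0), f1(f1(c0, c0), f1(c0, c0)), ...
So the Herbrand universe is infinite.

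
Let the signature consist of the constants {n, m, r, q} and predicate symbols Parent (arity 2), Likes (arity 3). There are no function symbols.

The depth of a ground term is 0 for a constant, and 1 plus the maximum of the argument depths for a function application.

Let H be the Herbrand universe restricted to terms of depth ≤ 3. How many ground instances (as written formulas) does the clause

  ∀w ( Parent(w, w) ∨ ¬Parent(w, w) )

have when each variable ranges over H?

4

Ground terms of depth ≤ 3:
  With no function symbols every ground term is a constant, so there are exactly 4 ground terms at every depth bound.
  N_0 = 4
  N_1 = 4
  N_2 = 4
  N_3 = 4
So there are 4 ground terms available for substitution.
There is 1 variable to instantiate (w),  occurring in at least one literal, so different choices give different ground instances.
Number of ground instances = 4.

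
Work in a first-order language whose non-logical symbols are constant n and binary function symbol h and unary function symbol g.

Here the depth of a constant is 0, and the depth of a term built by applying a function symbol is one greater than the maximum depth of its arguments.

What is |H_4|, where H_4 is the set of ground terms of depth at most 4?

Count level by level. With function symbols h/2, g/1, the terms of depth ≤ k are the 1 constant together with each function applied to depth-≤(k−1) tuples, so N_k = 1 + N_{k-1}^2 + N_{k-1}.
N_0 = 1
N_1 = 1 + 1^2 + 1 = 3
N_2 = 1 + 3^2 + 3 = 13
N_3 = 1 + 13^2 + 13 = 183
N_4 = 1 + 183^2 + 183 = 33673

33673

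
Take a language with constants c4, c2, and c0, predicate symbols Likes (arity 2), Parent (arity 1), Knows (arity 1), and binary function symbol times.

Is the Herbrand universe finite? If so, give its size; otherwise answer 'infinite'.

infinite

The signature has at least one function symbol (times, arity 2) and at least one constant (c4).
Iterating times gives infinitely many distinct ground terms: c4, times(c4, c4), times(times(c4, c4), times(c4, c4)), ...
So the Herbrand universe is infinite.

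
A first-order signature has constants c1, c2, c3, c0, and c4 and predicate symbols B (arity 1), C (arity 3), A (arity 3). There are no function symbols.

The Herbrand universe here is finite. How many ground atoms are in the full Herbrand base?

255

With no function symbols, the Herbrand universe is just the 5 constants.
Ground atoms per predicate: B: 5, C: 5^3 = 125, A: 5^3 = 125.
Herbrand base size = 5 + 125 + 125 = 255.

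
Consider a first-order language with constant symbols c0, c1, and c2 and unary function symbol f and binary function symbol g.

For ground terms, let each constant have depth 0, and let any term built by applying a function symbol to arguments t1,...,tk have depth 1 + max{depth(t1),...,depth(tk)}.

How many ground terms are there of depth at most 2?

243

Write N_k for the number of ground terms of depth ≤ k. A term of depth ≤ k is either a constant or a function symbol applied to arguments of depth ≤ k−1, so N_k = 3 + N_{k-1} + N_{k-1}^2.
N_0 = 3
N_1 = 3 + 3 + 3^2 = 15
N_2 = 3 + 15 + 15^2 = 243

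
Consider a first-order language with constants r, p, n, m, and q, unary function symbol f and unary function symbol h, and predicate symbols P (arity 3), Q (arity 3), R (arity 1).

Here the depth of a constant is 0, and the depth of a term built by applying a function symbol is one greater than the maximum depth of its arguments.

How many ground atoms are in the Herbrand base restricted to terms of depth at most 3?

First count ground terms of depth ≤ 3.
Let N_k = |{terms of depth ≤ k}|. Then N_0 = 5 and N_k = 5 + N_{k-1} + N_{k-1} for k ≥ 1 (one summand per function symbol, arity giving the exponent).
N_0 = 5
N_1 = 5 + 5 + 5 = 15
N_2 = 5 + 15 + 15 = 35
N_3 = 5 + 35 + 35 = 75
So |H| = 75.
A ground atom is a predicate applied to a tuple of terms from H, so the count is the sum over predicates of |H|^arity:
  P: 75^3 = 421875;  Q: 75^3 = 421875;  R: 75
Total ground atoms: 421875 + 421875 + 75 = 843825.

843825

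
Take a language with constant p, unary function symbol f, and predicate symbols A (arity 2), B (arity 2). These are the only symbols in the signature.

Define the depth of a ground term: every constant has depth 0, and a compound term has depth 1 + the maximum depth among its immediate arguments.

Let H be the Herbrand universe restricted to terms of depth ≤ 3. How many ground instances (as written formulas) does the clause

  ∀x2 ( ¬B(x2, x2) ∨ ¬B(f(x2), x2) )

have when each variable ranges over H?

Ground terms of depth ≤ 3:
  Write N_k for the number of ground terms of depth ≤ k. A term of depth ≤ k is either a constant or a function symbol applied to arguments of depth ≤ k−1, so N_k = 1 + N_{k-1}.
  N_0 = 1
  N_1 = 1 + 1 = 2
  N_2 = 1 + 2 = 3
  N_3 = 1 + 3 = 4
So there are 4 ground terms available for substitution.
The clause has 1 distinct variable (x2), which appears in the body. In the free term algebra distinct substitutions yield syntactically distinct ground instances.
Number of ground instances = 4.

4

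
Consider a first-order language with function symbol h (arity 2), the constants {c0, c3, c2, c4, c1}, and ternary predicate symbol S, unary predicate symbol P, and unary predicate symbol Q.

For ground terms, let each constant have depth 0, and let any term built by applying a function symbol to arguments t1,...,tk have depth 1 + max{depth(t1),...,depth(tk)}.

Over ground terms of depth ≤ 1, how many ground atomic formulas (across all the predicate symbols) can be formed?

27060

First count ground terms of depth ≤ 1.
If N_k denotes the number of depth-≤k ground terms, the 5 constants give N_0 = 5, and each function symbol of arity r contributes N_{k-1}^r new terms at level k: N_k = 5 + N_{k-1}^2.
N_0 = 5
N_1 = 5 + 5^2 = 30
So |H| = 30.
A ground atom is a predicate applied to a tuple of terms from H, so the count is the sum over predicates of |H|^arity:
  S: 30^3 = 27000;  P: 30;  Q: 30
Total ground atoms: 27000 + 30 + 30 = 27060.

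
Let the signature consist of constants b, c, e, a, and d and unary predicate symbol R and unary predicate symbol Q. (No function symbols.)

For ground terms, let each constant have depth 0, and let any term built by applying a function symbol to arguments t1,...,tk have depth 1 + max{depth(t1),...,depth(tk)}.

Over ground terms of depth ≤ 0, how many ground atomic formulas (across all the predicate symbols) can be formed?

First count ground terms of depth ≤ 0.
With no function symbols every ground term is a constant, so there are exactly 5 ground terms at every depth bound.
N_0 = 5
Explicitly: b, c, e, a, d.
So |H| = 5.
For each predicate symbol, the number of ground atoms is |H| raised to its arity; summing:
  R: 5;  Q: 5
Total ground atoms: 5 + 5 = 10.

10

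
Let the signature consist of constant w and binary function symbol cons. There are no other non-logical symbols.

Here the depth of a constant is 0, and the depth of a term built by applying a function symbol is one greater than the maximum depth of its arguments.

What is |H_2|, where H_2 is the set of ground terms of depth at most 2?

5

Let N_k = |{terms of depth ≤ k}|. Then N_0 = 1 and N_k = 1 + N_{k-1}^2 for k ≥ 1 (one summand per function symbol, arity giving the exponent).
N_0 = 1
N_1 = 1 + 1^2 = 2
N_2 = 1 + 2^2 = 5
Explicitly: w, cons(w, w), cons(w, cons(w, w)), cons(cons(w, w), w), cons(cons(w, w), cons(w, w)).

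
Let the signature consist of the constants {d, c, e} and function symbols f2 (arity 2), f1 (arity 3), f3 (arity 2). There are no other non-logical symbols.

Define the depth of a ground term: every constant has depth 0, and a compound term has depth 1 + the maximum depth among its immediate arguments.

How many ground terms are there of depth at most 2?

115203

Write N_k for the number of ground terms of depth ≤ k. A term of depth ≤ k is either a constant or a function symbol applied to arguments of depth ≤ k−1, so N_k = 3 + N_{k-1}^2 + N_{k-1}^3 + N_{k-1}^2.
N_0 = 3
N_1 = 3 + 3^2 + 3^3 + 3^2 = 48
N_2 = 3 + 48^2 + 48^3 + 48^2 = 115203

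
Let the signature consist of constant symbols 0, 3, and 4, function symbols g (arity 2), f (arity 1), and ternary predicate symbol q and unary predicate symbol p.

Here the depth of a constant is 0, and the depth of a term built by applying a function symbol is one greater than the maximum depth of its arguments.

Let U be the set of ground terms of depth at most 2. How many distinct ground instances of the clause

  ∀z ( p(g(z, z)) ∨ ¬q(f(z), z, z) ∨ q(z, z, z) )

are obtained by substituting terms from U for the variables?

243

Ground terms of depth ≤ 2:
  If N_k denotes the number of depth-≤k ground terms, the 3 constants give N_0 = 3, and each function symbol of arity r contributes N_{k-1}^r new terms at level k: N_k = 3 + N_{k-1}^2 + N_{k-1}.
  N_0 = 3
  N_1 = 3 + 3^2 + 3 = 15
  N_2 = 3 + 15^2 + 15 = 243
So there are 243 ground terms available for substitution.
The body mentions the single quantified variable z; since ground terms form a free algebra, no two substitutions collapse to the same formula.
Number of ground instances = 243.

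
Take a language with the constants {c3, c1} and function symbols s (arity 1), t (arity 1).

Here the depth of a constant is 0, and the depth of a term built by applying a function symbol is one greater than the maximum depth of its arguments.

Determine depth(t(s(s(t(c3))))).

4

depth(t(c3)) = 1 + depth(c3) = 1 + 0 = 1
depth(s(t(c3))) = 1 + depth(t(c3)) = 1 + 1 = 2
depth(s(s(t(c3)))) = 1 + depth(s(t(c3))) = 1 + 2 = 3
depth(t(s(s(t(c3))))) = 1 + depth(s(s(t(c3)))) = 1 + 3 = 4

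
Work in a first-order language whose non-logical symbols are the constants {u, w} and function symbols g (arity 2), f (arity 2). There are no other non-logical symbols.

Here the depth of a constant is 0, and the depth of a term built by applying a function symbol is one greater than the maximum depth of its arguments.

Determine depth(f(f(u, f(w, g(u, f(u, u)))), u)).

5

depth(f(u, u)) = 1 + max(0, 0) = 1
depth(g(u, f(u, u))) = 1 + max(0, 1) = 2
depth(f(w, g(u, f(u, u)))) = 1 + max(0, 2) = 3
depth(f(u, f(w, g(u, f(u, u))))) = 1 + max(0, 3) = 4
depth(f(f(u, f(w, g(u, f(u, u)))), u)) = 1 + max(4, 0) = 5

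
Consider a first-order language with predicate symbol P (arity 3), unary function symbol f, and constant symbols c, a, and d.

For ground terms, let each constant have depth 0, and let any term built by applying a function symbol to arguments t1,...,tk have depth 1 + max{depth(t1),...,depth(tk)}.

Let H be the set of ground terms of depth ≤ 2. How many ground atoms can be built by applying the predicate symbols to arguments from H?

First count ground terms of depth ≤ 2.
Let N_k = |{terms of depth ≤ k}|. Then N_0 = 3 and N_k = 3 + N_{k-1} for k ≥ 1 (one summand per function symbol, arity giving the exponent).
N_0 = 3
N_1 = 3 + 3 = 6
N_2 = 3 + 6 = 9
Explicitly: c, a, d, f(c), f(a), f(d), f(f(c)), f(f(a)), f(f(d)).
So |H| = 9.
Each predicate of arity r yields |H|^r ground atoms (one per choice of an r-tuple from H):
  P: 9^3 = 729
Total ground atoms: 729.

729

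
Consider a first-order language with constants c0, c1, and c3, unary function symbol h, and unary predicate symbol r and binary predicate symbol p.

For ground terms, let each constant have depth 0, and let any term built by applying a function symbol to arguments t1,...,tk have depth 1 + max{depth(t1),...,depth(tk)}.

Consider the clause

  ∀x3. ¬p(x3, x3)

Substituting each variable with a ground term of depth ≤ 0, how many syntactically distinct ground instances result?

3

Ground terms of depth ≤ 0:
  Count level by level. With function symbols h/1, the terms of depth ≤ k are the 3 constants together with each function applied to depth-≤(k−1) tuples, so N_k = 3 + N_{k-1}.
  N_0 = 3
So there are 3 ground terms available for substitution.
There is 1 variable to instantiate (x3),  occurring in at least one literal, so different choices give different ground instances.
Number of ground instances = 3.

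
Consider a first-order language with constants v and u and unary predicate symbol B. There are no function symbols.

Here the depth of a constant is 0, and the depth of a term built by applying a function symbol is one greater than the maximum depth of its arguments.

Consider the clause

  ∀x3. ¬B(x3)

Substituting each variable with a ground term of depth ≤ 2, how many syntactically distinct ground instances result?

Ground terms of depth ≤ 2:
  With no function symbols every ground term is a constant, so there are exactly 2 ground terms at every depth bound.
  N_0 = 2
  N_1 = 2
  N_2 = 2
So there are 2 ground terms available for substitution.
The body mentions the single quantified variable x3; since ground terms form a free algebra, no two substitutions collapse to the same formula.
Number of ground instances = 2.

2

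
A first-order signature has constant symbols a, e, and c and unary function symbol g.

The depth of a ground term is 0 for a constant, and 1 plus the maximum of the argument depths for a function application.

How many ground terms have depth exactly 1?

Write N_k for the number of ground terms of depth ≤ k. A term of depth ≤ k is either a constant or a function symbol applied to arguments of depth ≤ k−1, so N_k = 3 + N_{k-1}.
N_0 = 3
N_1 = 3 + 3 = 6
Terms of depth exactly 1: N_1 − N_0 = 6 − 3 = 3.

3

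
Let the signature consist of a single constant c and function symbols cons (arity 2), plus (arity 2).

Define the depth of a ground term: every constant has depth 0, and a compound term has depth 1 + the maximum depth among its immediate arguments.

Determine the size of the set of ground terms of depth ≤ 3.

If N_k denotes the number of depth-≤k ground terms, the 1 constant gives N_0 = 1, and each function symbol of arity r contributes N_{k-1}^r new terms at level k: N_k = 1 + N_{k-1}^2 + N_{k-1}^2.
N_0 = 1
N_1 = 1 + 1^2 + 1^2 = 3
N_2 = 1 + 3^2 + 3^2 = 19
N_3 = 1 + 19^2 + 19^2 = 723

723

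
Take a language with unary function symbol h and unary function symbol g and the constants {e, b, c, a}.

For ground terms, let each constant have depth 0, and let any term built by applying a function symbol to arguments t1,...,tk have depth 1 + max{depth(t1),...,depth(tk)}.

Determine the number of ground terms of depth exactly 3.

32

Write N_k for the number of ground terms of depth ≤ k. A term of depth ≤ k is either a constant or a function symbol applied to arguments of depth ≤ k−1, so N_k = 4 + N_{k-1} + N_{k-1}.
N_0 = 4
N_1 = 4 + 4 + 4 = 12
N_2 = 4 + 12 + 12 = 28
N_3 = 4 + 28 + 28 = 60
Terms of depth exactly 3: N_3 − N_2 = 60 − 28 = 32.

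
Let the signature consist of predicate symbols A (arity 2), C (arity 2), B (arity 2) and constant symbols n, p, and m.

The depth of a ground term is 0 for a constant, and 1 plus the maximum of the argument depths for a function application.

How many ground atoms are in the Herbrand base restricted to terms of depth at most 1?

27

First count ground terms of depth ≤ 1.
With no function symbols every ground term is a constant, so there are exactly 3 ground terms at every depth bound.
N_0 = 3
N_1 = 3
Explicitly: n, p, m.
So |H| = 3.
A ground atom is a predicate applied to a tuple of terms from H, so the count is the sum over predicates of |H|^arity:
  A: 3^2 = 9;  C: 3^2 = 9;  B: 3^2 = 9
Total ground atoms: 9 + 9 + 9 = 27.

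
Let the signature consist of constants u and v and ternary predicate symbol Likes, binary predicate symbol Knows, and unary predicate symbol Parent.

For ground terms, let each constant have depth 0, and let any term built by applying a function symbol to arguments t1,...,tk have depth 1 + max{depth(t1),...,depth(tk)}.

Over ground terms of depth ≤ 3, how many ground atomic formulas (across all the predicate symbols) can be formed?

14

First count ground terms of depth ≤ 3.
With no function symbols every ground term is a constant, so there are exactly 2 ground terms at every depth bound.
N_0 = 2
N_1 = 2
N_2 = 2
N_3 = 2
Explicitly: u, v.
So |H| = 2.
For each predicate symbol, the number of ground atoms is |H| raised to its arity; summing:
  Likes: 2^3 = 8;  Knows: 2^2 = 4;  Parent: 2
Total ground atoms: 8 + 4 + 2 = 14.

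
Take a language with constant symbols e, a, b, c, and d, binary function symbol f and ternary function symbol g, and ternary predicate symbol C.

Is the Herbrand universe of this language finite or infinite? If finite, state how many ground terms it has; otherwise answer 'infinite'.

The signature has at least one function symbol (f, arity 2) and at least one constant (e).
Iterating f gives infinitely many distinct ground terms: e, f(e, e), f(f(e, e), f(e, e)), ...
So the Herbrand universe is infinite.

infinite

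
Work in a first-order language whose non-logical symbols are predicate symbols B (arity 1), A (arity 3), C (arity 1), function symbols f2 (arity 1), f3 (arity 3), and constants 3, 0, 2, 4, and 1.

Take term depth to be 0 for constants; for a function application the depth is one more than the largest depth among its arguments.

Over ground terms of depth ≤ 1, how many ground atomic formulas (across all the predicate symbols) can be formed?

2460645

First count ground terms of depth ≤ 1.
Write N_k for the number of ground terms of depth ≤ k. A term of depth ≤ k is either a constant or a function symbol applied to arguments of depth ≤ k−1, so N_k = 5 + N_{k-1} + N_{k-1}^3.
N_0 = 5
N_1 = 5 + 5 + 5^3 = 135
So |H| = 135.
Ground atoms are formed by filling each argument slot of a predicate with a term from H, so an r-ary predicate gives |H|^r atoms:
  B: 135;  A: 135^3 = 2460375;  C: 135
Total ground atoms: 135 + 2460375 + 135 = 2460645.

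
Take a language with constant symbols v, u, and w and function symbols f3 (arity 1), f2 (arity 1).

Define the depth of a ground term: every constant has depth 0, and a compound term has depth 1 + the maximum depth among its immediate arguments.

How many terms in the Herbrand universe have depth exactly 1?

Count level by level. With function symbols f3/1, f2/1, the terms of depth ≤ k are the 3 constants together with each function applied to depth-≤(k−1) tuples, so N_k = 3 + N_{k-1} + N_{k-1}.
N_0 = 3
N_1 = 3 + 3 + 3 = 9
Terms of depth exactly 1: N_1 − N_0 = 9 − 3 = 6.

6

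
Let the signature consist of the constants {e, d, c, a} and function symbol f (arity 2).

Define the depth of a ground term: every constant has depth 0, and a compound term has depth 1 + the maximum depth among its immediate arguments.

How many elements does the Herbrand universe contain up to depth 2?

404

If N_k denotes the number of depth-≤k ground terms, the 4 constants give N_0 = 4, and each function symbol of arity r contributes N_{k-1}^r new terms at level k: N_k = 4 + N_{k-1}^2.
N_0 = 4
N_1 = 4 + 4^2 = 20
N_2 = 4 + 20^2 = 404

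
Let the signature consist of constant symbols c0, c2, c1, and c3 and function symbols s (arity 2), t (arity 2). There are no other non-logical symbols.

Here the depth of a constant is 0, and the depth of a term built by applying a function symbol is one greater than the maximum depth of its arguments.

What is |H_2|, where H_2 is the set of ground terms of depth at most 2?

If N_k denotes the number of depth-≤k ground terms, the 4 constants give N_0 = 4, and each function symbol of arity r contributes N_{k-1}^r new terms at level k: N_k = 4 + N_{k-1}^2 + N_{k-1}^2.
N_0 = 4
N_1 = 4 + 4^2 + 4^2 = 36
N_2 = 4 + 36^2 + 36^2 = 2596

2596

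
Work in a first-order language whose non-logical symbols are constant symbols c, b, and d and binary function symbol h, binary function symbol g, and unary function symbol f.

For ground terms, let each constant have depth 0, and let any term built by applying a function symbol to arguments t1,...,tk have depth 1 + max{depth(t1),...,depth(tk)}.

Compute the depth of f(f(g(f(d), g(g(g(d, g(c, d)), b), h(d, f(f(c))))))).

7

depth(f(d)) = 1 + depth(d) = 1 + 0 = 1
depth(g(c, d)) = 1 + max(0, 0) = 1
depth(g(d, g(c, d))) = 1 + max(0, 1) = 2
depth(g(g(d, g(c, d)), b)) = 1 + max(2, 0) = 3
depth(f(c)) = 1 + depth(c) = 1 + 0 = 1
depth(f(f(c))) = 1 + depth(f(c)) = 1 + 1 = 2
depth(h(d, f(f(c)))) = 1 + max(0, 2) = 3
depth(g(g(g(d, g(c, d)), b), h(d, f(f(c))))) = 1 + max(3, 3) = 4
depth(g(f(d), g(g(g(d, g(c, d)), b), h(d, f(f(c)))))) = 1 + max(1, 4) = 5
depth(f(g(f(d), g(g(g(d, g(c, d)), b), h(d, f(f(c))))))) = 1 + depth(g(f(d), g(g(g(d, g(c, d)), b), h(d, f(f(c)))))) = 1 + 5 = 6
depth(f(f(g(f(d), g(g(g(d, g(c, d)), b), h(d, f(f(c)))))))) = 1 + depth(f(g(f(d), g(g(g(d, g(c, d)), b), h(d, f(f(c))))))) = 1 + 6 = 7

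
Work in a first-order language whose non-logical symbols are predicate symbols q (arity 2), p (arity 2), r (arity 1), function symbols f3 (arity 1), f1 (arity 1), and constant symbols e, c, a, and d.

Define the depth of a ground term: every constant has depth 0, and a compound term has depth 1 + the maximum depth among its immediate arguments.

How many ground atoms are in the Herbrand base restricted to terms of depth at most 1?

300

First count ground terms of depth ≤ 1.
Write N_k for the number of ground terms of depth ≤ k. A term of depth ≤ k is either a constant or a function symbol applied to arguments of depth ≤ k−1, so N_k = 4 + N_{k-1} + N_{k-1}.
N_0 = 4
N_1 = 4 + 4 + 4 = 12
Explicitly: e, c, a, d, f3(e), f3(c), f3(a), f3(d), f1(e), f1(c), f1(a), f1(d).
So |H| = 12.
A ground atom is a predicate applied to a tuple of terms from H, so the count is the sum over predicates of |H|^arity:
  q: 12^2 = 144;  p: 12^2 = 144;  r: 12
Total ground atoms: 144 + 144 + 12 = 300.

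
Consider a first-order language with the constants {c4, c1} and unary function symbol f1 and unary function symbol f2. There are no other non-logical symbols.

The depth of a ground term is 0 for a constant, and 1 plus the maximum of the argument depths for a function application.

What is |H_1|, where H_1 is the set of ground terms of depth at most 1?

Let N_k count ground terms of depth at most k. Each non-constant term of depth ≤ k is some function symbol applied to depth-≤(k−1) arguments, giving N_k = 2 + N_{k-1} + N_{k-1}.
N_0 = 2
N_1 = 2 + 2 + 2 = 6
Explicitly: c4, c1, f1(c4), f1(c1), f2(c4), f2(c1).

6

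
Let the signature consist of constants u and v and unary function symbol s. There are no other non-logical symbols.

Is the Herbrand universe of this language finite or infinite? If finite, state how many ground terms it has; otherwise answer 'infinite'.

infinite

The signature has at least one function symbol (s, arity 1) and at least one constant (u).
Iterating s gives infinitely many distinct ground terms: u, s(u), s(s(u)), ...
So the Herbrand universe is infinite.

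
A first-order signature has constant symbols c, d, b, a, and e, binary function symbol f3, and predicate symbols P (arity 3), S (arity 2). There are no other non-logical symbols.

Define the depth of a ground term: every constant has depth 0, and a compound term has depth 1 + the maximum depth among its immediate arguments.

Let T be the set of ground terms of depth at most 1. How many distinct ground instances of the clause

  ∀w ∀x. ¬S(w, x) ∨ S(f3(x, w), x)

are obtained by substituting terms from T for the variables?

Ground terms of depth ≤ 1:
  If N_k denotes the number of depth-≤k ground terms, the 5 constants give N_0 = 5, and each function symbol of arity r contributes N_{k-1}^r new terms at level k: N_k = 5 + N_{k-1}^2.
  N_0 = 5
  N_1 = 5 + 5^2 = 30
So there are 30 ground terms available for substitution.
There are 2 variables to instantiate (w, x), each occurring in at least one literal, so different choices give different ground instances.
Number of ground instances = 30^2 = 900.

900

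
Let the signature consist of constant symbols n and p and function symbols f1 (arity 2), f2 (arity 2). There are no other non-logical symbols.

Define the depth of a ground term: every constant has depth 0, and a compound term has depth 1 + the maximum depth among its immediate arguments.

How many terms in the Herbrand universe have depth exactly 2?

Let N_k count ground terms of depth at most k. Each non-constant term of depth ≤ k is some function symbol applied to depth-≤(k−1) arguments, giving N_k = 2 + N_{k-1}^2 + N_{k-1}^2.
N_0 = 2
N_1 = 2 + 2^2 + 2^2 = 10
N_2 = 2 + 10^2 + 10^2 = 202
Terms of depth exactly 2: N_2 − N_1 = 202 − 10 = 192.

192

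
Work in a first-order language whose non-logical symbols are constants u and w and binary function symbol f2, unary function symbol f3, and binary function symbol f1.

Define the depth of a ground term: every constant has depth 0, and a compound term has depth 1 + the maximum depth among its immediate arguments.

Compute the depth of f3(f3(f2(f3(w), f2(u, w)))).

4

depth(f3(w)) = 1 + depth(w) = 1 + 0 = 1
depth(f2(u, w)) = 1 + max(0, 0) = 1
depth(f2(f3(w), f2(u, w))) = 1 + max(1, 1) = 2
depth(f3(f2(f3(w), f2(u, w)))) = 1 + depth(f2(f3(w), f2(u, w))) = 1 + 2 = 3
depth(f3(f3(f2(f3(w), f2(u, w))))) = 1 + depth(f3(f2(f3(w), f2(u, w)))) = 1 + 3 = 4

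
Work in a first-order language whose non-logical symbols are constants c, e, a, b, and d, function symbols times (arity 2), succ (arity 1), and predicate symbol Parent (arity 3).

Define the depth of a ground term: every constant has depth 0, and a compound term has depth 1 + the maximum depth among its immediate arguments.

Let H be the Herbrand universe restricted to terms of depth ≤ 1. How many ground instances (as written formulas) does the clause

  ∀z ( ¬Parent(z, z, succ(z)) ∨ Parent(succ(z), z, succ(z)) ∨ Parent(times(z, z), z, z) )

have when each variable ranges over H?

Ground terms of depth ≤ 1:
  Write N_k for the number of ground terms of depth ≤ k. A term of depth ≤ k is either a constant or a function symbol applied to arguments of depth ≤ k−1, so N_k = 5 + N_{k-1}^2 + N_{k-1}.
  N_0 = 5
  N_1 = 5 + 5^2 + 5 = 35
So there are 35 ground terms available for substitution.
The variable z ranges independently over the available ground terms, and distinct assignments produce distinct instances.
Number of ground instances = 35.

35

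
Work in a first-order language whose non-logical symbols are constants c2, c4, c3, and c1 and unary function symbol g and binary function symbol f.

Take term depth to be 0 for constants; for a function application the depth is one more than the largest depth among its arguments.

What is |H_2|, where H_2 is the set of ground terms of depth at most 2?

604

If N_k denotes the number of depth-≤k ground terms, the 4 constants give N_0 = 4, and each function symbol of arity r contributes N_{k-1}^r new terms at level k: N_k = 4 + N_{k-1} + N_{k-1}^2.
N_0 = 4
N_1 = 4 + 4 + 4^2 = 24
N_2 = 4 + 24 + 24^2 = 604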